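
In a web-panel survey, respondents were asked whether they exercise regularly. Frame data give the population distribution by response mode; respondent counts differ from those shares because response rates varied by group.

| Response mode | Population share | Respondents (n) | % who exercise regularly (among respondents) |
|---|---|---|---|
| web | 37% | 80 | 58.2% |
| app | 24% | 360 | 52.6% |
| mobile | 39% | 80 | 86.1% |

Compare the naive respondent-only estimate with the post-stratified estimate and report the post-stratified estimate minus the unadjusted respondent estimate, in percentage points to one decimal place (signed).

+9.1 percentage points

Unadjusted (pooled respondent) estimate weights by respondent counts:
  (80/520)×58.2 + (360/520)×52.6 + (80/520)×86.1 = 58.6154%
Reweighting by population response mode shares:
  0.37×58.2 + 0.24×52.6 + 0.39×86.1 = 67.737%
Difference = 67.737 − 58.6154 = 9.1216 pp.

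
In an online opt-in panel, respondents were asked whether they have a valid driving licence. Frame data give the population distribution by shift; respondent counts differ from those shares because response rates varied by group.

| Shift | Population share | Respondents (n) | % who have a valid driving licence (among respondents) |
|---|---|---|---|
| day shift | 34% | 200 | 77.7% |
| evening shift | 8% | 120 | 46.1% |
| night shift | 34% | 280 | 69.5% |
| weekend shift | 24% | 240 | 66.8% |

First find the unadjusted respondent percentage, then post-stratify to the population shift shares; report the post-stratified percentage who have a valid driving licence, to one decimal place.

Naive respondent-only estimate (weights = respondent counts):
  (200/840)×77.7 + (120/840)×46.1 + (280/840)×69.5 + (240/840)×66.8 = 67.3381%
Post-stratified estimate weights by population shares:
  0.34×77.7 + 0.08×46.1 + 0.34×69.5 + 0.24×66.8 = 69.768%

69.8%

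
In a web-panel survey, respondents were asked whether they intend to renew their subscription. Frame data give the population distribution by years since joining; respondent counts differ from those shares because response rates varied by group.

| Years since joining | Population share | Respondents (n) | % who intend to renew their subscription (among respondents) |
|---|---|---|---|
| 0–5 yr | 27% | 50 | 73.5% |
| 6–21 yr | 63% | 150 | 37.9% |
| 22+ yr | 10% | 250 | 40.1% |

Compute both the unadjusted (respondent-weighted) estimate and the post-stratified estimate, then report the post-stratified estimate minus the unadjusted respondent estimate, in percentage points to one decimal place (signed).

Without adjustment, the pooled respondent share is:
  (50/450)×73.5 + (150/450)×37.9 + (250/450)×40.1 = 43.0778%
Reweighting by population years since joining shares:
  0.27×73.5 + 0.63×37.9 + 0.1×40.1 = 47.732%
Difference = 47.732 − 43.0778 = 4.6542 pp.

+4.7 percentage points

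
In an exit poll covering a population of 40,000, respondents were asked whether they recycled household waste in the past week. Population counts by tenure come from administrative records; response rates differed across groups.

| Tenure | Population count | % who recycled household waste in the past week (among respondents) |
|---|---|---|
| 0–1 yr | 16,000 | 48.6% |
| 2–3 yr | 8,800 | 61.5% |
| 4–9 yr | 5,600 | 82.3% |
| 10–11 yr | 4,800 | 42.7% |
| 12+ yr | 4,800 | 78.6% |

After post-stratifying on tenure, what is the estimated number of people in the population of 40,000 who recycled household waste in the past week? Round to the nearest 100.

23,600

Each cell contributes its population count × the respondent rate:
  0–1 yr: 16,000 × 48.6% = 7776
  2–3 yr: 8,800 × 61.5% = 5412
  4–9 yr: 5,600 × 82.3% = 4608.8
  10–11 yr: 4,800 × 42.7% = 2049.6
  12+ yr: 4,800 × 78.6% = 3772.8
Estimated total = 23619.2 → 23,600.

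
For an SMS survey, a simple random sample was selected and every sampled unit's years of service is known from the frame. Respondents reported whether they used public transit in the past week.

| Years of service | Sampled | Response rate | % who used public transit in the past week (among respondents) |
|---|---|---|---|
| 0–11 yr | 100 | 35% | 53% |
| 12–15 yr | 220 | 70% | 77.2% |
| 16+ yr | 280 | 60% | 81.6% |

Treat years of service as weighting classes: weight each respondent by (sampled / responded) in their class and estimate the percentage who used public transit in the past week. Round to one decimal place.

75.2%

Each respondent's weight = sampled/responded in their class; summing within a class gives n_sampled, so:
  0–11 yr: 100 × 53 = 5300
  12–15 yr: 220 × 77.2 = 16,984
  16+ yr: 280 × 81.6 = 22,848
Adjusted estimate = 45,132 / 600 = 75.22 → 75.2%.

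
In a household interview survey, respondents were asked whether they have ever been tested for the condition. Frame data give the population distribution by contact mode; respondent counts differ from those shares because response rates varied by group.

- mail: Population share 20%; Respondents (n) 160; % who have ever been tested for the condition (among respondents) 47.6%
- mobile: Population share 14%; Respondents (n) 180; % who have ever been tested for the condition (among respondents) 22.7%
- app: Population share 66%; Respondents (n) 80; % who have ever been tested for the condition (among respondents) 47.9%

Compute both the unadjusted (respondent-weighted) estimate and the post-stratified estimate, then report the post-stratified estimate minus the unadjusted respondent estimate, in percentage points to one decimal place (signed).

Naive respondent-only estimate (weights = respondent counts):
  (160/420)×47.6 + (180/420)×22.7 + (80/420)×47.9 = 36.9857%
Reweighting by population contact mode shares:
  0.2×47.6 + 0.14×22.7 + 0.66×47.9 = 44.312%
Difference = 44.312 − 36.9857 = 7.3263 pp.

+7.3 percentage points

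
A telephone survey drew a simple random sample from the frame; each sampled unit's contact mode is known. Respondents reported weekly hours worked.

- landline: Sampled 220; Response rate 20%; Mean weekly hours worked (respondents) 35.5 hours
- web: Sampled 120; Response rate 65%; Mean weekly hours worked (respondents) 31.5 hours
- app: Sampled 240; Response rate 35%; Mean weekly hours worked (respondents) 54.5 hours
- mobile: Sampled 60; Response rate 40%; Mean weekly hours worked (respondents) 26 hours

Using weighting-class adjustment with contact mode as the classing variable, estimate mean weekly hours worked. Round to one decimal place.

41.0

With weight = n_sampled/n_responded per class, the weighted class total is n_sampled:
  landline: 220 × 35.5 = 7810
  web: 120 × 31.5 = 3780
  app: 240 × 54.5 = 13,080
  mobile: 60 × 26 = 1560
Adjusted estimate = 26,230 / 640 = 40.9844 → 41.0.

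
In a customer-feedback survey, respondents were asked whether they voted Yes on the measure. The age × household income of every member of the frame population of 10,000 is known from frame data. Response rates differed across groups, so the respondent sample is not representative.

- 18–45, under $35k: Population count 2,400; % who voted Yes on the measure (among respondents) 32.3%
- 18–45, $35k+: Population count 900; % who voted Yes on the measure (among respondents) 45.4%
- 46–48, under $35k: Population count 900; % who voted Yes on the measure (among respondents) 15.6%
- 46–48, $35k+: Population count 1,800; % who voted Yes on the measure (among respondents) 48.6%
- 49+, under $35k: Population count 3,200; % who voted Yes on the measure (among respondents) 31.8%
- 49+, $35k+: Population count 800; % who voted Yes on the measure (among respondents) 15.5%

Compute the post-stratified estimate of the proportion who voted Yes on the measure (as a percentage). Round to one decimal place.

33.4%

Post-stratification weights by population share, not respondent share:
  18–45, under $35k: (2,400/10,000) × 32.3 = 7.752
  18–45, $35k+: (900/10,000) × 45.4 = 4.086
  46–48, under $35k: (900/10,000) × 15.6 = 1.404
  46–48, $35k+: (1,800/10,000) × 48.6 = 8.748
  49+, under $35k: (3,200/10,000) × 31.8 = 10.176
  49+, $35k+: (800/10,000) × 15.5 = 1.24
Post-stratified estimate = 33.406 → 33.4%.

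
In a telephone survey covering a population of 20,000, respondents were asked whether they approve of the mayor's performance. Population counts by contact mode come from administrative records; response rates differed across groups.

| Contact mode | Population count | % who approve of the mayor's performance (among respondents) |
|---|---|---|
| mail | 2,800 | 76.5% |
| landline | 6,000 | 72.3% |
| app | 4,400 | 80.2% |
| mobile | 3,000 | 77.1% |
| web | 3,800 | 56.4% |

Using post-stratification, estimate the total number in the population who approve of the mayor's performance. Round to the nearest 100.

Estimated count per cell = population count × respondent percentage:
  mail: 2,800 × 76.5% = 2142
  landline: 6,000 × 72.3% = 4338
  app: 4,400 × 80.2% = 3528.8
  mobile: 3,000 × 77.1% = 2313
  web: 3,800 × 56.4% = 2143.2
Estimated total = 14,465 → 14,500.

14,500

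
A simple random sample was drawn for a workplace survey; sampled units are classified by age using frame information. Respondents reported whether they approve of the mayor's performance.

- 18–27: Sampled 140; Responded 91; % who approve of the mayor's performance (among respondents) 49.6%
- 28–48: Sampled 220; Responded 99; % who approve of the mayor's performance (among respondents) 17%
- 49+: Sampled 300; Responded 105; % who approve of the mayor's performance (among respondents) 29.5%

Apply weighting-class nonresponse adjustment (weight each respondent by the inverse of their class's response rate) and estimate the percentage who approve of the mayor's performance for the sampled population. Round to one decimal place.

Class response rates: 18–27 91/140 = 65%, 28–48 99/220 = 45%, 49+ 105/300 = 35%.
Weighting each respondent by the inverse class response rate inflates each class back to its sampled size, so the class weight is n_sampled:
  18–27: 140 × 49.6 = 6944
  28–48: 220 × 17 = 3740
  49+: 300 × 29.5 = 8850
Adjusted estimate = 19,534 / 660 = 29.597 → 29.6%.

29.6%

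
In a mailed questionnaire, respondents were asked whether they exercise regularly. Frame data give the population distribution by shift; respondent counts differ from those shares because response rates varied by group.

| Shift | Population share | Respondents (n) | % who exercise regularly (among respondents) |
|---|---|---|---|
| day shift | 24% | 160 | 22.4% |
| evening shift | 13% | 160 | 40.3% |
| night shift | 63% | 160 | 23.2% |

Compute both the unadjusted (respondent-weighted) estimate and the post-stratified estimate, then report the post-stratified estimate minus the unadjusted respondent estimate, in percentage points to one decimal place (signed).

Naive respondent-only estimate (weights = respondent counts):
  (160/480)×22.4 + (160/480)×40.3 + (160/480)×23.2 = 28.6333%
Reweighting by population shift shares:
  0.24×22.4 + 0.13×40.3 + 0.63×23.2 = 25.231%
Difference = 25.231 − 28.6333 = -3.4023 pp.

-3.4 percentage points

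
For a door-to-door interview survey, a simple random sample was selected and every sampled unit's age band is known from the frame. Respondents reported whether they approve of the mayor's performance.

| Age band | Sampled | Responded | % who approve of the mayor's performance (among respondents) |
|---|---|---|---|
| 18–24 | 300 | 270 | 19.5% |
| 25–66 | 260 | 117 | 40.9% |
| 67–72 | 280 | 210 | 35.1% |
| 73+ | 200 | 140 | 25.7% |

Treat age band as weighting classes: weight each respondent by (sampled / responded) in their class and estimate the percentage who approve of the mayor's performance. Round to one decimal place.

30.2%

Response rates by class: 18–24 270/300 = 90%, 25–66 117/260 = 45%, 67–72 210/280 = 75%, 73+ 140/200 = 70%.
Weighting each respondent by the inverse class response rate inflates each class back to its sampled size, so the class weight is n_sampled:
  18–24: 300 × 19.5 = 5850
  25–66: 260 × 40.9 = 10,634
  67–72: 280 × 35.1 = 9828
  73+: 200 × 25.7 = 5140
Adjusted estimate = 31,452 / 1,040 = 30.2423 → 30.2%.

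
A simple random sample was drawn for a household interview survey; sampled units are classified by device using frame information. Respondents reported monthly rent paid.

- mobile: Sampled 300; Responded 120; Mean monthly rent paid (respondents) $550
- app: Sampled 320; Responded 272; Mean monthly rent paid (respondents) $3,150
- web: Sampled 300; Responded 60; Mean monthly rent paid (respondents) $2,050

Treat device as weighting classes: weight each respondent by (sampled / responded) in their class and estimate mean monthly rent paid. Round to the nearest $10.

Response rates by class: mobile 120/300 = 40%, app 272/320 = 85%, web 60/300 = 20%.
Inverse-response-rate weighting restores each class to its sampled count, so class totals weight by n_sampled:
  mobile: 300 × 550 = 165,000
  app: 320 × 3150 = 1,008,000
  web: 300 × 2050 = 615,000
Adjusted estimate = 1,788,000 / 920 = 1943.48 → $1,940.

$1,940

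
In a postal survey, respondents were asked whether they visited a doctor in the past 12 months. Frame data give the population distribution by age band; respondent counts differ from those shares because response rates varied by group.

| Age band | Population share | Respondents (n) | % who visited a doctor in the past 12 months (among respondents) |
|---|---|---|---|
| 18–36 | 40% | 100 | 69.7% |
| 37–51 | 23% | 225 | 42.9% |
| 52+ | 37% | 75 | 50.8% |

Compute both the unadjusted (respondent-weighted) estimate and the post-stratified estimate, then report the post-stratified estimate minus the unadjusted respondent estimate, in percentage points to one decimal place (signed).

Without adjustment, the pooled respondent share is:
  (100/400)×69.7 + (225/400)×42.9 + (75/400)×50.8 = 51.0812%
Post-stratifying to population shares instead:
  0.4×69.7 + 0.23×42.9 + 0.37×50.8 = 56.543%
Difference = 56.543 − 51.0812 = 5.4618 pp.

+5.5 percentage points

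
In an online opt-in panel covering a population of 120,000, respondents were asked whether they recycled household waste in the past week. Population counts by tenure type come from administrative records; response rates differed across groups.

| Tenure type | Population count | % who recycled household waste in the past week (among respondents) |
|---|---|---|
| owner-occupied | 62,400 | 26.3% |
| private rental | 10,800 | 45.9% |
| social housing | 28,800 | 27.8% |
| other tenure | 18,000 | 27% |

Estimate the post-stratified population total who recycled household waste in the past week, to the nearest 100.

Estimated count per cell = population count × respondent percentage:
  owner-occupied: 62,400 × 26.3% = 16411.2
  private rental: 10,800 × 45.9% = 4957.2
  social housing: 28,800 × 27.8% = 8006.4
  other tenure: 18,000 × 27% = 4860
Estimated total = 34234.8 → 34,200.

34,200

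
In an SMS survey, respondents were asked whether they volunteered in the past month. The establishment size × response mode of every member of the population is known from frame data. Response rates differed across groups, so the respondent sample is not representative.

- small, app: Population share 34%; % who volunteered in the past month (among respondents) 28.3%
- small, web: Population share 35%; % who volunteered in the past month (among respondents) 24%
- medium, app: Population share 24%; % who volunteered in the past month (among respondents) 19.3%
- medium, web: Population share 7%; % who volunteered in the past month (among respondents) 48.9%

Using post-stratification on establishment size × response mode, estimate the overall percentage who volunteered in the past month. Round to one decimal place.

26.1%

Post-stratification weights by population share, not respondent share:
  small, app: 0.34 × 28.3 = 9.622
  small, web: 0.35 × 24 = 8.4
  medium, app: 0.24 × 19.3 = 4.632
  medium, web: 0.07 × 48.9 = 3.423
Post-stratified estimate = 26.077 → 26.1%.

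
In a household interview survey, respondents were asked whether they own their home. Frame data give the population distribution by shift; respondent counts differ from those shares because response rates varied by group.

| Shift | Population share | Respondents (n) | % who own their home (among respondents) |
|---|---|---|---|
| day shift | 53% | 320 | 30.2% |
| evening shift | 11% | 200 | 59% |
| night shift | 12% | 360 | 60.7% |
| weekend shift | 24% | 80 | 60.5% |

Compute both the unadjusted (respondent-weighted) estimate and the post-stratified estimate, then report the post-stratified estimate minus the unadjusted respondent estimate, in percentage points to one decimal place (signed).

Naive respondent-only estimate (weights = respondent counts):
  (320/960)×30.2 + (200/960)×59 + (360/960)×60.7 + (80/960)×60.5 = 50.1625%
Post-stratifying to population shares instead:
  0.53×30.2 + 0.11×59 + 0.12×60.7 + 0.24×60.5 = 44.3%
Difference = 44.3 − 50.1625 = -5.8625 pp.

-5.9 percentage points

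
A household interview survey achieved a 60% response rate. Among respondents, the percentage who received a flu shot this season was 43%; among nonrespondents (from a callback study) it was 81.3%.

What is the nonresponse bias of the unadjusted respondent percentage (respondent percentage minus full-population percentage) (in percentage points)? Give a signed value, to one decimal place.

Nonresponse fraction = 1 − 0.6 = 0.4.
Bias = (nonresponse fraction) × (respondent percentage − nonrespondent percentage)
     = 0.4 × (43 − 81.3) = 0.4 × -38.3 = -15.32.

-15.3 percentage points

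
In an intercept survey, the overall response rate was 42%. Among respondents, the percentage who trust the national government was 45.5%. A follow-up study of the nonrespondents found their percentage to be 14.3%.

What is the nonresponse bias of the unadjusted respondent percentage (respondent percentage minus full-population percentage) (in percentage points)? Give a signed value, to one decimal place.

+18.1 percentage points

Nonresponse fraction = 1 − 0.42 = 0.58.
Bias = (nonresponse fraction) × (respondent percentage − nonrespondent percentage)
     = 0.58 × (45.5 − 14.3) = 0.58 × 31.2 = 18.096.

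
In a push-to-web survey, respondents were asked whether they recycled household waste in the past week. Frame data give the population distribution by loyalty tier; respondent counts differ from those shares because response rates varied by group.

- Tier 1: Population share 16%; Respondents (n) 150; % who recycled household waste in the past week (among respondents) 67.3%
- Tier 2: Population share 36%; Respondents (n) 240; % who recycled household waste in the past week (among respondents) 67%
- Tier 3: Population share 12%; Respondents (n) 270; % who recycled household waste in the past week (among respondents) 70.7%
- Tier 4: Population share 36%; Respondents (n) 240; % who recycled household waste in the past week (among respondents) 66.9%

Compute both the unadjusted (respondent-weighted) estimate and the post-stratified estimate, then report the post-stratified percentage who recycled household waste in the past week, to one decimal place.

67.5%

Naive respondent-only estimate (weights = respondent counts):
  (150/900)×67.3 + (240/900)×67 + (270/900)×70.7 + (240/900)×66.9 = 68.1333%
Post-stratifying to population shares instead:
  0.16×67.3 + 0.36×67 + 0.12×70.7 + 0.36×66.9 = 67.456%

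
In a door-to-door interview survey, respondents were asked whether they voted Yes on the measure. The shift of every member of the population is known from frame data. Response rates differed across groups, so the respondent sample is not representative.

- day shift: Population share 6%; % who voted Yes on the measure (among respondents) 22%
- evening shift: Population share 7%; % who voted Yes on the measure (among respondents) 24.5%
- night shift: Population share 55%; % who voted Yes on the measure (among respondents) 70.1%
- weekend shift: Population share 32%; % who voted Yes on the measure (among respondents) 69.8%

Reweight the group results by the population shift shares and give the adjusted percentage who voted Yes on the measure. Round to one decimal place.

Reweight to the known shift distribution:
  day shift: 0.06 × 22 = 1.32
  evening shift: 0.07 × 24.5 = 1.715
  night shift: 0.55 × 70.1 = 38.555
  weekend shift: 0.32 × 69.8 = 22.336
Post-stratified estimate = 63.926 → 63.9%.

63.9%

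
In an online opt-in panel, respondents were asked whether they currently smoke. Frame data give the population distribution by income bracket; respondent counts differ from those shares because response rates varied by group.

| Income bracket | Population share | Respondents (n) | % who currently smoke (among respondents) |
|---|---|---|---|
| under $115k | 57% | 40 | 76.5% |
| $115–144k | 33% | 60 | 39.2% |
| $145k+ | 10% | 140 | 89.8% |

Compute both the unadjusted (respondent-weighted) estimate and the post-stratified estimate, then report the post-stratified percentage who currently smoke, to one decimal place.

65.5%

Without adjustment, the pooled respondent share is:
  (40/240)×76.5 + (60/240)×39.2 + (140/240)×89.8 = 74.9333%
Reweighting by population income bracket shares:
  0.57×76.5 + 0.33×39.2 + 0.1×89.8 = 65.521%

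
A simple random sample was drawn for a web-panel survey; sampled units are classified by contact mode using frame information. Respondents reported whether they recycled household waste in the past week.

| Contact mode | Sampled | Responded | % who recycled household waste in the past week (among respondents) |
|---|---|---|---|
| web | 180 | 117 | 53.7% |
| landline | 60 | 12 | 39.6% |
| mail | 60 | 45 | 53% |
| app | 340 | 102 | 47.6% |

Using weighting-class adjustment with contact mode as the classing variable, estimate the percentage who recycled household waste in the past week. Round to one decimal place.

49.1%

Response rates by class: web 117/180 = 65%, landline 12/60 = 20%, mail 45/60 = 75%, app 102/340 = 30%.
With weight = n_sampled/n_responded per class, the weighted class total is n_sampled:
  web: 180 × 53.7 = 9666
  landline: 60 × 39.6 = 2376
  mail: 60 × 53 = 3180
  app: 340 × 47.6 = 16,184
Adjusted estimate = 31,406 / 640 = 49.0719 → 49.1%.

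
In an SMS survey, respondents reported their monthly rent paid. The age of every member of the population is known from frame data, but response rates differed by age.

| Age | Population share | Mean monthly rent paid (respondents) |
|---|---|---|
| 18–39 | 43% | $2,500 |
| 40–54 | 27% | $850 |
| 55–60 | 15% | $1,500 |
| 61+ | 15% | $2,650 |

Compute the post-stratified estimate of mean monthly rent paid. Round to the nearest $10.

Post-stratification weights by population share, not respondent share:
  18–39: 0.43 × 2500 = 1075
  40–54: 0.27 × 850 = 229.5
  55–60: 0.15 × 1500 = 225
  61+: 0.15 × 2650 = 397.5
Post-stratified estimate = 1927 → $1,930.

$1,930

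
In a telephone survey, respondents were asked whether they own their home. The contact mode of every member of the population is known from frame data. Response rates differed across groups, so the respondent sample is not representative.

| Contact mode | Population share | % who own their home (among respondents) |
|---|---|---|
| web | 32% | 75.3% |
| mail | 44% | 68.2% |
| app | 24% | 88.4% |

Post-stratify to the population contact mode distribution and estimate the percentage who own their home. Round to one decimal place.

Reweight to the known contact mode distribution:
  web: 0.32 × 75.3 = 24.096
  mail: 0.44 × 68.2 = 30.008
  app: 0.24 × 88.4 = 21.216
Post-stratified estimate = 75.32 → 75.3%.

75.3%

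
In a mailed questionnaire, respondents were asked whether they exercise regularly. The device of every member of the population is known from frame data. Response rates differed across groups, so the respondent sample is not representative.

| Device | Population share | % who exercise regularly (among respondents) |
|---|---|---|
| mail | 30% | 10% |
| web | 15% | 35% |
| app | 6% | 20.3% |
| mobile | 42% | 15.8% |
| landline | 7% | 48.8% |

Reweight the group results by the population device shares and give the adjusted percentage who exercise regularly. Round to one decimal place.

19.5%

Post-stratification weights by population share, not respondent share:
  mail: 0.3 × 10 = 3
  web: 0.15 × 35 = 5.25
  app: 0.06 × 20.3 = 1.218
  mobile: 0.42 × 15.8 = 6.636
  landline: 0.07 × 48.8 = 3.416
Post-stratified estimate = 19.52 → 19.5%.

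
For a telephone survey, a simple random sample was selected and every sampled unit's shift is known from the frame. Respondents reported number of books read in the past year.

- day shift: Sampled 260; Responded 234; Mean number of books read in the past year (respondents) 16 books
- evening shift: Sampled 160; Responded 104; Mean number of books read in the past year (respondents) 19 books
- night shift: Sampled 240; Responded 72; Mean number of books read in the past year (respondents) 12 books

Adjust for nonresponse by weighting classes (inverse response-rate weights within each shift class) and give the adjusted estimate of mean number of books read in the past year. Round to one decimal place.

Response rates by class: day shift 234/260 = 90%, evening shift 104/160 = 65%, night shift 72/240 = 30%.
Weighting each respondent by the inverse class response rate inflates each class back to its sampled size, so the class weight is n_sampled:
  day shift: 260 × 16 = 4160
  evening shift: 160 × 19 = 3040
  night shift: 240 × 12 = 2880
Adjusted estimate = 10,080 / 660 = 15.2727 → 15.3.

15.3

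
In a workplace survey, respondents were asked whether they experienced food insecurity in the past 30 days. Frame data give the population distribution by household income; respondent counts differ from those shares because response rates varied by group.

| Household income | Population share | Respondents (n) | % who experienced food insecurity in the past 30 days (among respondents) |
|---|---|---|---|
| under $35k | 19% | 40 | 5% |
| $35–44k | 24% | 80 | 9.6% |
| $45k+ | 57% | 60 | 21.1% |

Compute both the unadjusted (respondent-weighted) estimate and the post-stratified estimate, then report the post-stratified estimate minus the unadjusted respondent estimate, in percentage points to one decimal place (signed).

Without adjustment, the pooled respondent share is:
  (40/180)×5 + (80/180)×9.6 + (60/180)×21.1 = 12.4111%
Post-stratified estimate weights by population shares:
  0.19×5 + 0.24×9.6 + 0.57×21.1 = 15.281%
Difference = 15.281 − 12.4111 = 2.8699 pp.

+2.9 percentage points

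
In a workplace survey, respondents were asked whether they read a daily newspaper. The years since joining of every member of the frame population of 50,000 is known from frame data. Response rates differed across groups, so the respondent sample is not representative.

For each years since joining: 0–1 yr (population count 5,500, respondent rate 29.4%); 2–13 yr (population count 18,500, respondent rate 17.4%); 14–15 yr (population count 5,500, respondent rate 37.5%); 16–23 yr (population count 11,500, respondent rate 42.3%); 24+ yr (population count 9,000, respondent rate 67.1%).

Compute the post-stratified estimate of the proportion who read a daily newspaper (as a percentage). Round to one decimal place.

Reweight to the known years since joining distribution:
  0–1 yr: (5,500/50,000) × 29.4 = 3.234
  2–13 yr: (18,500/50,000) × 17.4 = 6.438
  14–15 yr: (5,500/50,000) × 37.5 = 4.125
  16–23 yr: (11,500/50,000) × 42.3 = 9.729
  24+ yr: (9,000/50,000) × 67.1 = 12.078
Post-stratified estimate = 35.604 → 35.6%.

35.6%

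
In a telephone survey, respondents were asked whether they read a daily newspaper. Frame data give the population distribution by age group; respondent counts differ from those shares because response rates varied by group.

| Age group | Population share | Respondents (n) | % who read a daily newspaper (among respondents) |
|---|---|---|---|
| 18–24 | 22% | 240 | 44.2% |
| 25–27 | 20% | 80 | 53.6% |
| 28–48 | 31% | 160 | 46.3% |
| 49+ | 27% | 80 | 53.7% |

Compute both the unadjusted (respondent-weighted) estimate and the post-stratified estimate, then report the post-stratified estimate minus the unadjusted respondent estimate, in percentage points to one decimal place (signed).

+1.8 percentage points

Naive respondent-only estimate (weights = respondent counts):
  (240/560)×44.2 + (80/560)×53.6 + (160/560)×46.3 + (80/560)×53.7 = 47.5%
Post-stratifying to population shares instead:
  0.22×44.2 + 0.2×53.6 + 0.31×46.3 + 0.27×53.7 = 49.296%
Difference = 49.296 − 47.5 = 1.796 pp.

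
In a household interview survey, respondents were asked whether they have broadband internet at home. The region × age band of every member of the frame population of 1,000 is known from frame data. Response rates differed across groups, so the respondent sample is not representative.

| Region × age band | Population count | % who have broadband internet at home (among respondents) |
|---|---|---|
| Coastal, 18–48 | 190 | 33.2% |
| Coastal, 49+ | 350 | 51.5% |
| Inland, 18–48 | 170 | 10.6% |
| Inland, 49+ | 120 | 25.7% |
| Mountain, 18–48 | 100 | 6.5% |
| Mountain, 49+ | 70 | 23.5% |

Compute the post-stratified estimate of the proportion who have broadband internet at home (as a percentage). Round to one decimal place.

Reweight to the known region × age band distribution:
  Coastal, 18–48: (190/1,000) × 33.2 = 6.308
  Coastal, 49+: (350/1,000) × 51.5 = 18.025
  Inland, 18–48: (170/1,000) × 10.6 = 1.802
  Inland, 49+: (120/1,000) × 25.7 = 3.084
  Mountain, 18–48: (100/1,000) × 6.5 = 0.65
  Mountain, 49+: (70/1,000) × 23.5 = 1.645
Post-stratified estimate = 31.514 → 31.5%.

31.5%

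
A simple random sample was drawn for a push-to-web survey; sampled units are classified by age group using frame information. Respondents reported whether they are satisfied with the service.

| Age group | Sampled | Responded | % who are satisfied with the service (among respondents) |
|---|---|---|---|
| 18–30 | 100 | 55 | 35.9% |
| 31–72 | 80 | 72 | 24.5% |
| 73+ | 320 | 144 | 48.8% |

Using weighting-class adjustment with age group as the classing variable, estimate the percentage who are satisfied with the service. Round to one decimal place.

Response rates by class: 18–30 55/100 = 55%, 31–72 72/80 = 90%, 73+ 144/320 = 45%.
Weighting each respondent by the inverse class response rate inflates each class back to its sampled size, so the class weight is n_sampled:
  18–30: 100 × 35.9 = 3590
  31–72: 80 × 24.5 = 1960
  73+: 320 × 48.8 = 15,616
Adjusted estimate = 21,166 / 500 = 42.332 → 42.3%.

42.3%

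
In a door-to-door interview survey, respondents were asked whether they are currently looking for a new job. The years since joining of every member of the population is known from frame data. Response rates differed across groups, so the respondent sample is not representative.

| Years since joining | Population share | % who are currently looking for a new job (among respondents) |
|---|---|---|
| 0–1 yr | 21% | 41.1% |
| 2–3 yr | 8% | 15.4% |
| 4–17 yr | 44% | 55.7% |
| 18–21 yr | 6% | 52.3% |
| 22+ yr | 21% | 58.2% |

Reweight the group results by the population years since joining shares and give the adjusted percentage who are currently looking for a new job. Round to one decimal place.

Post-stratification weights by population share, not respondent share:
  0–1 yr: 0.21 × 41.1 = 8.631
  2–3 yr: 0.08 × 15.4 = 1.232
  4–17 yr: 0.44 × 55.7 = 24.508
  18–21 yr: 0.06 × 52.3 = 3.138
  22+ yr: 0.21 × 58.2 = 12.222
Post-stratified estimate = 49.731 → 49.7%.

49.7%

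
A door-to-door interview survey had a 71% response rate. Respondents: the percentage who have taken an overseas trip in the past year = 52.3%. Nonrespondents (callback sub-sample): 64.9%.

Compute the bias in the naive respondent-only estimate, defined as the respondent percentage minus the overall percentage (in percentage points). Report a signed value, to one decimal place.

-3.7 percentage points

Nonresponse fraction = 1 − 0.71 = 0.29.
Bias = (nonresponse fraction) × (respondent percentage − nonrespondent percentage)
     = 0.29 × (52.3 − 64.9) = 0.29 × -12.6 = -3.654.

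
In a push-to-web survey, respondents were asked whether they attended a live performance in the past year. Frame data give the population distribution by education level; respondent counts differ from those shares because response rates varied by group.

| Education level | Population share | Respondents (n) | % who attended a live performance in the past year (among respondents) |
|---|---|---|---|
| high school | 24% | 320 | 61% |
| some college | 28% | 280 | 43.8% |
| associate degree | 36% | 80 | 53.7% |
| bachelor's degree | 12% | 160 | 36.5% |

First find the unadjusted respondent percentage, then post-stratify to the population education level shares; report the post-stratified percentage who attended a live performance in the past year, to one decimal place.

Without adjustment, the pooled respondent share is:
  (320/840)×61 + (280/840)×43.8 + (80/840)×53.7 + (160/840)×36.5 = 49.9048%
Post-stratifying to population shares instead:
  0.24×61 + 0.28×43.8 + 0.36×53.7 + 0.12×36.5 = 50.616%

50.6%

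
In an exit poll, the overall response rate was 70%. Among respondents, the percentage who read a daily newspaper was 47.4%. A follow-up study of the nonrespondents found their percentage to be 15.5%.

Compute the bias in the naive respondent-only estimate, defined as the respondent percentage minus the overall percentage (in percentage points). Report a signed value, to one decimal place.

+9.6 percentage points

Nonresponse fraction = 1 − 0.7 = 0.3.
Bias = (nonresponse fraction) × (respondent percentage − nonrespondent percentage)
     = 0.3 × (47.4 − 15.5) = 0.3 × 31.9 = 9.57.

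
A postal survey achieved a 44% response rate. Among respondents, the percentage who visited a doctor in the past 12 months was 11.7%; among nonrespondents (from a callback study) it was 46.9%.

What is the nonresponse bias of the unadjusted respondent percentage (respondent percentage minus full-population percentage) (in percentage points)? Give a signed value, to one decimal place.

-19.7 percentage points

Nonresponse fraction = 1 − 0.44 = 0.56.
Bias = (nonresponse fraction) × (respondent percentage − nonrespondent percentage)
     = 0.56 × (11.7 − 46.9) = 0.56 × -35.2 = -19.712.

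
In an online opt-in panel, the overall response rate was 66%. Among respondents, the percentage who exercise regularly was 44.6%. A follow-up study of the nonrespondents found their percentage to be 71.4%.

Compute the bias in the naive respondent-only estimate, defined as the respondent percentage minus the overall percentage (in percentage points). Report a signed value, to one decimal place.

-9.1 percentage points

Nonresponse fraction = 1 − 0.66 = 0.34.
Bias = (nonresponse fraction) × (respondent percentage − nonrespondent percentage)
     = 0.34 × (44.6 − 71.4) = 0.34 × -26.8 = -9.112.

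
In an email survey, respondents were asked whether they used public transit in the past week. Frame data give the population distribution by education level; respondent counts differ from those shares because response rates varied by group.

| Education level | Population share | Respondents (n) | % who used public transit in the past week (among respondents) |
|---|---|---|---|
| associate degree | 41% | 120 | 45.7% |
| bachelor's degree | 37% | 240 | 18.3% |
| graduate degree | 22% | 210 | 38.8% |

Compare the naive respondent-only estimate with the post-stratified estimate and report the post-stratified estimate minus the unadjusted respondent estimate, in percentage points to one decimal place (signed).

Naive respondent-only estimate (weights = respondent counts):
  (120/570)×45.7 + (240/570)×18.3 + (210/570)×38.8 = 31.6211%
Post-stratified estimate weights by population shares:
  0.41×45.7 + 0.37×18.3 + 0.22×38.8 = 34.044%
Difference = 34.044 − 31.6211 = 2.4229 pp.

+2.4 percentage points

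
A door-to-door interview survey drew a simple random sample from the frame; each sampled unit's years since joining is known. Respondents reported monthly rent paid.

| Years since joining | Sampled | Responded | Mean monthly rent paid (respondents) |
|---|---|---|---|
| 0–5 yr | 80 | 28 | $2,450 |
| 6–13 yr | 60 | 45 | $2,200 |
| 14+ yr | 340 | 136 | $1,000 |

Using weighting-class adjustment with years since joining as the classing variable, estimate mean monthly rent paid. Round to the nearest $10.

Class response rates: 0–5 yr 28/80 = 35%, 6–13 yr 45/60 = 75%, 14+ yr 136/340 = 40%.
Inverse-response-rate weighting restores each class to its sampled count, so class totals weight by n_sampled:
  0–5 yr: 80 × 2450 = 196,000
  6–13 yr: 60 × 2200 = 132,000
  14+ yr: 340 × 1000 = 340,000
Adjusted estimate = 668,000 / 480 = 1391.67 → $1,390.

$1,390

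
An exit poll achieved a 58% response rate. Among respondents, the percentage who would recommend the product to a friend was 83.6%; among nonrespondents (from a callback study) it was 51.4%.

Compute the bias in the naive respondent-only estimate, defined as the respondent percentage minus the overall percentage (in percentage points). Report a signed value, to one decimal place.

+13.5 percentage points

Nonresponse fraction = 1 − 0.58 = 0.42.
Bias = (nonresponse fraction) × (respondent percentage − nonrespondent percentage)
     = 0.42 × (83.6 − 51.4) = 0.42 × 32.2 = 13.524.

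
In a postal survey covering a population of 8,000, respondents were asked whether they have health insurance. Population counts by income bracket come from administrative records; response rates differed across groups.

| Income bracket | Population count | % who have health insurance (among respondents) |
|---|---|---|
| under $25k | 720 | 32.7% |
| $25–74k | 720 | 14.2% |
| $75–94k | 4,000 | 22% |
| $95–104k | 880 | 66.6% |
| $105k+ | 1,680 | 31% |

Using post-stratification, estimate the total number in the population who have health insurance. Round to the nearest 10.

Each cell contributes its population count × the respondent rate:
  under $25k: 720 × 32.7% = 235.44
  $25–74k: 720 × 14.2% = 102.24
  $75–94k: 4,000 × 22% = 880
  $95–104k: 880 × 66.6% = 586.08
  $105k+: 1,680 × 31% = 520.8
Estimated total = 2324.56 → 2,320.

2,320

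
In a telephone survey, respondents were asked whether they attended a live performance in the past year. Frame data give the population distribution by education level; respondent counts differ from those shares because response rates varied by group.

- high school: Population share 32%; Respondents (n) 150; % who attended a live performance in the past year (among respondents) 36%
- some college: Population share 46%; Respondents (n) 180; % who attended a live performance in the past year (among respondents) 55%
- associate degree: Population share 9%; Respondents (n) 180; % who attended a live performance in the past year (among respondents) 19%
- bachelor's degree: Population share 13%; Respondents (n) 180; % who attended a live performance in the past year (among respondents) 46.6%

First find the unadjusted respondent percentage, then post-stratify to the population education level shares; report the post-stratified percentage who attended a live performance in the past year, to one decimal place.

Without adjustment, the pooled respondent share is:
  (150/690)×36 + (180/690)×55 + (180/690)×19 + (180/690)×46.6 = 39.287%
Post-stratified estimate weights by population shares:
  0.32×36 + 0.46×55 + 0.09×19 + 0.13×46.6 = 44.588%

44.6%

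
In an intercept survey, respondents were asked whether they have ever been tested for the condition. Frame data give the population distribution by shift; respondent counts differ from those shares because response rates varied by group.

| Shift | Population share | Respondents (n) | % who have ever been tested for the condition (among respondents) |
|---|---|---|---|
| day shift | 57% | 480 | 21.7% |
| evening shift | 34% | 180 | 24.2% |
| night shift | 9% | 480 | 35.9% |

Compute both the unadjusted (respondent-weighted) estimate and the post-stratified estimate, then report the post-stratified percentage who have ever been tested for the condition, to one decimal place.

Naive respondent-only estimate (weights = respondent counts):
  (480/1140)×21.7 + (180/1140)×24.2 + (480/1140)×35.9 = 28.0737%
Reweighting by population shift shares:
  0.57×21.7 + 0.34×24.2 + 0.09×35.9 = 23.828%

23.8%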